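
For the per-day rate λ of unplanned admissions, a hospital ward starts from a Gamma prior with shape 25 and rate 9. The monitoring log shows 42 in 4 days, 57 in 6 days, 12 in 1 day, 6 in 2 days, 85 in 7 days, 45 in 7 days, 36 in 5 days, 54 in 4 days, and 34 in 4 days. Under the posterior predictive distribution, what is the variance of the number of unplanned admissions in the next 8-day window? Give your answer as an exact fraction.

180576/2401

Total count: 42 + 57 + 12 + 6 + 85 + 45 + 36 + 54 + 34 = 371.
Total exposure: 4 + 6 + 1 + 2 + 7 + 7 + 5 + 4 + 4 = 40 days.
By Gamma–Poisson conjugacy, the posterior is Gamma(α + Σx, β + Σt) = Gamma(25 + 371, 9 + 40) = Gamma(396, 49).
The posterior predictive for a window of length T is Negative Binomial with variance T·α'·(β'+T)/β'² = 8·396·57/2401 = 180576/2401.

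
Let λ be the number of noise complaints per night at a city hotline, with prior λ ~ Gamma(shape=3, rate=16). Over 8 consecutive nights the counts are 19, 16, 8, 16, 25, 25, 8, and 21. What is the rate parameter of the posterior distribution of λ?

Total count: 19 + 16 + 8 + 16 + 25 + 25 + 8 + 21 = 138.
Total exposure: 8 nights.
Posterior: α' = 3 + 138 = 141, β' = 16 + 8 = 24.

24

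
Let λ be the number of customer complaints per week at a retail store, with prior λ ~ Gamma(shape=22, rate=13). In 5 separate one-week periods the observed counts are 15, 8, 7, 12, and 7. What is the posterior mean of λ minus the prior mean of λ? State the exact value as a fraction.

527/234

Total count: 15 + 8 + 7 + 12 + 7 = 49.
Total exposure: 5 weeks.
Conjugate update: add total count to the shape and total exposure to the rate, giving Gamma(71, 18).
Posterior mean = 71/18 = 71/18; prior mean = 22/13 = 22/13. Difference = 71/18 − 22/13 = 527/234.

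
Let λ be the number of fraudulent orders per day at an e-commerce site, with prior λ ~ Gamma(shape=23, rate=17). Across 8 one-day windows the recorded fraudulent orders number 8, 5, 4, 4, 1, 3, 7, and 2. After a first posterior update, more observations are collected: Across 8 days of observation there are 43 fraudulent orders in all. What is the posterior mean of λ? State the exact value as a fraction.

Total count: 8 + 5 + 4 + 4 + 1 + 3 + 7 + 2 = 34.
Total exposure: 8 days.
After the first batch: Gamma(23 + 34, 17 + 8) = Gamma(57, 25).
Total count 43 over total exposure 8 days.
After the second batch: Gamma(57 + 43, 25 + 8) = Gamma(100, 33).
Posterior mean = α'/β' = 100/33.

100/33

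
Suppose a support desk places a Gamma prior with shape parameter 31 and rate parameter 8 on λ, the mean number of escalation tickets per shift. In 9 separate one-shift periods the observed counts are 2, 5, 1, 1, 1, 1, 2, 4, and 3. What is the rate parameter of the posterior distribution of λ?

Total count: 2 + 5 + 1 + 1 + 1 + 1 + 2 + 4 + 3 = 20.
Total exposure: 9 shifts.
Gamma(α, β) with Poisson data over total exposure Σt gives posterior Gamma(α+Σx, β+Σt) = Gamma(51, 17).

17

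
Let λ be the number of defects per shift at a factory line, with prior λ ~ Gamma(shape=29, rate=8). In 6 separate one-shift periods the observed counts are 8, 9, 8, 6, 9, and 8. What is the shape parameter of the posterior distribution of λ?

Total count: 8 + 9 + 8 + 6 + 9 + 8 = 48.
Total exposure: 6 shifts.
Gamma(α, β) with Poisson data over total exposure Σt gives posterior Gamma(α+Σx, β+Σt) = Gamma(77, 14).

77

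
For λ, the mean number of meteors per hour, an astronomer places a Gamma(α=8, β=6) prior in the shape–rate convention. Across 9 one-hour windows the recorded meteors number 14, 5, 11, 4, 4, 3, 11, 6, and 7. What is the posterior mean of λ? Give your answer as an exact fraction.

Total count: 14 + 5 + 11 + 4 + 4 + 3 + 11 + 6 + 7 = 65.
Total exposure: 9 hours.
Posterior: α' = 8 + 65 = 73, β' = 6 + 9 = 15.
Posterior mean = α'/β' = 73/15.

73/15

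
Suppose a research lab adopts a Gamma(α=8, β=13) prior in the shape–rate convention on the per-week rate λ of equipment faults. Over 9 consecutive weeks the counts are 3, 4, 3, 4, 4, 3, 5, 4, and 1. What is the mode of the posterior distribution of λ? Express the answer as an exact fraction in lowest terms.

Total count: 3 + 4 + 3 + 4 + 4 + 3 + 5 + 4 + 1 = 31.
Total exposure: 9 weeks.
Posterior: α' = 8 + 31 = 39, β' = 13 + 9 = 22.
Posterior mode = (α'−1)/β' = 38/22 = 19/11.

19/11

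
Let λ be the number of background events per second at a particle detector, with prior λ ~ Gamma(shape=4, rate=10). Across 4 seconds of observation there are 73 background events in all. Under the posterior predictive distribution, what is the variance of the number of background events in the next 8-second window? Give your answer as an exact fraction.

Total count 73 over total exposure 4 seconds.
Posterior: α' = 4 + 73 = 77, β' = 10 + 4 = 14.
The posterior predictive for a window of length T is Negative Binomial with variance T·α'·(β'+T)/β'² = 8·77·22/196 = 484/7.

484/7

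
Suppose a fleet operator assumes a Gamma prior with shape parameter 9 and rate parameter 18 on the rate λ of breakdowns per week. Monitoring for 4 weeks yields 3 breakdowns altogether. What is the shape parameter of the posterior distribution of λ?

Total count 3 over total exposure 4 weeks.
Posterior: α' = 9 + 3 = 12, β' = 18 + 4 = 22.

12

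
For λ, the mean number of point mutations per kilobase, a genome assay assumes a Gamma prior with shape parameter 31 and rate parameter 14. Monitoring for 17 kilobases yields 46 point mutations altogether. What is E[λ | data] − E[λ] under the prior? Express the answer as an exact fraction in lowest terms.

Total count 46 over total exposure 17 kilobases.
By Gamma–Poisson conjugacy, the posterior is Gamma(α + Σx, β + Σt) = Gamma(31 + 46, 14 + 17) = Gamma(77, 31).
Posterior mean = 77/31 = 77/31; prior mean = 31/14 = 31/14. Difference = 77/31 − 31/14 = 117/434.

117/434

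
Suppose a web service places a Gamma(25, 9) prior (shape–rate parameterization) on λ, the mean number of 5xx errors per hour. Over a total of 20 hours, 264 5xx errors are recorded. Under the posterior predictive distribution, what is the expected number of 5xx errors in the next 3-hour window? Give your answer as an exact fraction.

Total count 264 over total exposure 20 hours.
Posterior: α' = 25 + 264 = 289, β' = 9 + 20 = 29.
Predictive mean over a 3-hour window = T·E[λ|data] = 3·289/29 = 867/29.

867/29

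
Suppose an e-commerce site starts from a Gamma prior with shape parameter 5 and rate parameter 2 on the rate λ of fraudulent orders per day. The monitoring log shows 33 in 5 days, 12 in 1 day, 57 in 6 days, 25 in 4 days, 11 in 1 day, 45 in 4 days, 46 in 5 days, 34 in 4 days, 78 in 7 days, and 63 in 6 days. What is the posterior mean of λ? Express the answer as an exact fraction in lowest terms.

Total count: 33 + 12 + 57 + 25 + 11 + 45 + 46 + 34 + 78 + 63 = 404.
Total exposure: 5 + 1 + 6 + 4 + 1 + 4 + 5 + 4 + 7 + 6 = 43 days.
Posterior: α' = 5 + 404 = 409, β' = 2 + 43 = 45.
Posterior mean = α'/β' = 409/45.

409/45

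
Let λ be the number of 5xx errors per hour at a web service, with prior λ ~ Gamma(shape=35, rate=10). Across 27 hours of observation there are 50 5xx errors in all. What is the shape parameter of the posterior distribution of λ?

Total count 50 over total exposure 27 hours.
Gamma(α, β) with Poisson data over total exposure Σt gives posterior Gamma(α+Σx, β+Σt) = Gamma(85, 37).

85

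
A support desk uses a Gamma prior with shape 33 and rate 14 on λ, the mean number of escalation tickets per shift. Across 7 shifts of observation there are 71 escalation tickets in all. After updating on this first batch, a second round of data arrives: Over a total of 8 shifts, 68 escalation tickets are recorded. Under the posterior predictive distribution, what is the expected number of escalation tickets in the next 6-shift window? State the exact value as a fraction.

Total count 71 over total exposure 7 shifts.
After the first batch: Gamma(33 + 71, 14 + 7) = Gamma(104, 21).
Total count 68 over total exposure 8 shifts.
After the second batch: Gamma(104 + 68, 21 + 8) = Gamma(172, 29).
Predictive mean over a 6-shift window = T·E[λ|data] = 6·172/29 = 1032/29.

1032/29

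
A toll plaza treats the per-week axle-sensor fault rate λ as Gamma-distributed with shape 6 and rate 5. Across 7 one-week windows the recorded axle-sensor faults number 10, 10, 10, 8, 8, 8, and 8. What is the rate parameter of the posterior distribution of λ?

12

Total count: 10 + 10 + 10 + 8 + 8 + 8 + 8 = 62.
Total exposure: 7 weeks.
Conjugate update: add total count to the shape and total exposure to the rate, giving Gamma(68, 12).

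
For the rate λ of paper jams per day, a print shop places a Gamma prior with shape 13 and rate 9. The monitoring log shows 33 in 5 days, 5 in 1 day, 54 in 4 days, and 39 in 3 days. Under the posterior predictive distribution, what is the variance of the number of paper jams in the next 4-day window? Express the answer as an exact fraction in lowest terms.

3744/121

Total count: 33 + 5 + 54 + 39 = 131.
Total exposure: 5 + 1 + 4 + 3 = 13 days.
Conjugate update: add total count to the shape and total exposure to the rate, giving Gamma(144, 22).
The posterior predictive for a window of length T is Negative Binomial with variance T·α'·(β'+T)/β'² = 4·144·26/484 = 3744/121.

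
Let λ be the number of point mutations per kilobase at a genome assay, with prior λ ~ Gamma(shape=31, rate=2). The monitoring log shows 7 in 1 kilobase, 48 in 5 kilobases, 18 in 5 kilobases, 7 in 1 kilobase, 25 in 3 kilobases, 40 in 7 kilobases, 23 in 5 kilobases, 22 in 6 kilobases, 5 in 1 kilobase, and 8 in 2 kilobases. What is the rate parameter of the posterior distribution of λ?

Total count: 7 + 48 + 18 + 7 + 25 + 40 + 23 + 22 + 5 + 8 = 203.
Total exposure: 1 + 5 + 5 + 1 + 3 + 7 + 5 + 6 + 1 + 2 = 36 kilobases.
Posterior: α' = 31 + 203 = 234, β' = 2 + 36 = 38.

38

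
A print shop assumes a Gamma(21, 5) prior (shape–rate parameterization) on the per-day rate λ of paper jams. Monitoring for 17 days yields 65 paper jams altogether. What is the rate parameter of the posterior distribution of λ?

Total count 65 over total exposure 17 days.
Conjugate update: add total count to the shape and total exposure to the rate, giving Gamma(86, 22).

22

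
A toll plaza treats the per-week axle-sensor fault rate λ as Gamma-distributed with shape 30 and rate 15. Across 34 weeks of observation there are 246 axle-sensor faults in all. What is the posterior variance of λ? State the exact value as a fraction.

276/2401

Total count 246 over total exposure 34 weeks.
Conjugate update: add total count to the shape and total exposure to the rate, giving Gamma(276, 49).
Posterior variance = α'/β'² = 276/2401.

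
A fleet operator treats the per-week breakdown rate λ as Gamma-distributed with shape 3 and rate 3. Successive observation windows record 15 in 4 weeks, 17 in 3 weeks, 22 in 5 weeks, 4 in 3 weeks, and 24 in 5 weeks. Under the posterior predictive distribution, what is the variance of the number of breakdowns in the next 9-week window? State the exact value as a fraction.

Total count: 15 + 17 + 22 + 4 + 24 = 82.
Total exposure: 4 + 3 + 5 + 3 + 5 = 20 weeks.
The Gamma prior is conjugate for the Poisson rate, so λ | data ~ Gamma(3+82, 3+20) = Gamma(85, 23).
The posterior predictive for a window of length T is Negative Binomial with variance T·α'·(β'+T)/β'² = 9·85·32/529 = 24480/529.

24480/529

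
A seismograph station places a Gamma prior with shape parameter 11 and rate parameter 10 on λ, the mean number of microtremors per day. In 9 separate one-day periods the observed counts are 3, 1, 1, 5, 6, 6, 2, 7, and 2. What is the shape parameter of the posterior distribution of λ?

Total count: 3 + 1 + 1 + 5 + 6 + 6 + 2 + 7 + 2 = 33.
Total exposure: 9 days.
Conjugate update: add total count to the shape and total exposure to the rate, giving Gamma(44, 19).

44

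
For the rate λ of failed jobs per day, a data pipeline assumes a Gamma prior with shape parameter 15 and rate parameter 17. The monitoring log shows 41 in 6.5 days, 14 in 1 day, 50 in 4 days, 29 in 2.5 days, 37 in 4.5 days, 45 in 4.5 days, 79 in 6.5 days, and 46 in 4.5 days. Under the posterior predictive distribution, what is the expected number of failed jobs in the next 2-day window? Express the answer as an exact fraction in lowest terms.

Total count: 41 + 14 + 50 + 29 + 37 + 45 + 79 + 46 = 341.
Total exposure: 6.5 + 1 + 4 + 2.5 + 4.5 + 4.5 + 6.5 + 4.5 = 34 days.
Conjugate update: add total count to the shape and total exposure to the rate, giving Gamma(356, 51).
Predictive mean over a 2-day window = T·E[λ|data] = 2·356/51 = 712/51.

712/51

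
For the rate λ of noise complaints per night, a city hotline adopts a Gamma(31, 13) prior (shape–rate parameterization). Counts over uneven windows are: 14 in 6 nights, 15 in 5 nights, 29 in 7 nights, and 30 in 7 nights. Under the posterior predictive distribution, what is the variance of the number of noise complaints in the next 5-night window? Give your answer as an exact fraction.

25585/1444

Total count: 14 + 15 + 29 + 30 = 88.
Total exposure: 6 + 5 + 7 + 7 = 25 nights.
Gamma(α, β) with Poisson data over total exposure Σt gives posterior Gamma(α+Σx, β+Σt) = Gamma(119, 38).
The posterior predictive for a window of length T is Negative Binomial with variance T·α'·(β'+T)/β'² = 5·119·43/1444 = 25585/1444.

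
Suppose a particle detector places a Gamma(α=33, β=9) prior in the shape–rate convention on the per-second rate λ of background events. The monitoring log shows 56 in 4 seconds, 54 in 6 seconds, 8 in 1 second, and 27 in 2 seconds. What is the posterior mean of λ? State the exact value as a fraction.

89/11

Total count: 56 + 54 + 8 + 27 = 145.
Total exposure: 4 + 6 + 1 + 2 = 13 seconds.
Gamma(α, β) with Poisson data over total exposure Σt gives posterior Gamma(α+Σx, β+Σt) = Gamma(178, 22).
Posterior mean = α'/β' = 178/22 = 89/11.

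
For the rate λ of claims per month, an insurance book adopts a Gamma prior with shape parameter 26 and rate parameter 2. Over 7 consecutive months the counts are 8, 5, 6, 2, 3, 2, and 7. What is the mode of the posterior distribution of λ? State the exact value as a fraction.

58/9

Total count: 8 + 5 + 6 + 2 + 3 + 2 + 7 = 33.
Total exposure: 7 months.
Conjugate update: add total count to the shape and total exposure to the rate, giving Gamma(59, 9).
Posterior mode = (α'−1)/β' = 58/9.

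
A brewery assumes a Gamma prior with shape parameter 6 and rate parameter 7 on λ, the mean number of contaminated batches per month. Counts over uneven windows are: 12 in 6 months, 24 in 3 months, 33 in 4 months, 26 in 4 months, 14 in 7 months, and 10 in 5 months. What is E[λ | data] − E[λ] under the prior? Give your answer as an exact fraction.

Total count: 12 + 24 + 33 + 26 + 14 + 10 = 119.
Total exposure: 6 + 3 + 4 + 4 + 7 + 5 = 29 months.
The Gamma prior is conjugate for the Poisson rate, so λ | data ~ Gamma(6+119, 7+29) = Gamma(125, 36).
Posterior mean = 125/36 = 125/36; prior mean = 6/7 = 6/7. Difference = 125/36 − 6/7 = 659/252.

659/252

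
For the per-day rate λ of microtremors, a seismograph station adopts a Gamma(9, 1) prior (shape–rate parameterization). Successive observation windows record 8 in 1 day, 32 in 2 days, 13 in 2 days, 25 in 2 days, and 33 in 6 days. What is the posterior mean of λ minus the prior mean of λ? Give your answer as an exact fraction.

Total count: 8 + 32 + 13 + 25 + 33 = 111.
Total exposure: 1 + 2 + 2 + 2 + 6 = 13 days.
Gamma(α, β) with Poisson data over total exposure Σt gives posterior Gamma(α+Σx, β+Σt) = Gamma(120, 14).
Posterior mean = 120/14 = 60/7; prior mean = 9/1 = 9. Difference = 60/7 − 9 = -3/7.

-3/7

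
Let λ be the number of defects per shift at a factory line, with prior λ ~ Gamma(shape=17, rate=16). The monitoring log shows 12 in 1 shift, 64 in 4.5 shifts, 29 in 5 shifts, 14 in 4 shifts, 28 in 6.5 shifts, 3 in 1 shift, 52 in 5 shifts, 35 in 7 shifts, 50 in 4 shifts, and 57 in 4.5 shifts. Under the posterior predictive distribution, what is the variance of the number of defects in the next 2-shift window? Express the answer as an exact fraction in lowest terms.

Total count: 12 + 64 + 29 + 14 + 28 + 3 + 52 + 35 + 50 + 57 = 344.
Total exposure: 1 + 4.5 + 5 + 4 + 6.5 + 1 + 5 + 7 + 4 + 4.5 = 42.5 shifts.
Gamma(α, β) with Poisson data over total exposure Σt gives posterior Gamma(α+Σx, β+Σt) = Gamma(361, 117/2).
The posterior predictive for a window of length T is Negative Binomial with variance T·α'·(β'+T)/β'² = 2·361·(121/2)/(13689/4) = 174724/13689.

174724/13689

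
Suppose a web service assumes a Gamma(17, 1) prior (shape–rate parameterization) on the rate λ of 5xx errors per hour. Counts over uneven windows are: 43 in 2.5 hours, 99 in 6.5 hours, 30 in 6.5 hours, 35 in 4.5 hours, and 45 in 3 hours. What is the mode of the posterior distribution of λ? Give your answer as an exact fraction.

Total count: 43 + 99 + 30 + 35 + 45 = 252.
Total exposure: 2.5 + 6.5 + 6.5 + 4.5 + 3 = 23 hours.
Posterior: α' = 17 + 252 = 269, β' = 1 + 23 = 24.
Posterior mode = (α'−1)/β' = 268/24 = 67/6.

67/6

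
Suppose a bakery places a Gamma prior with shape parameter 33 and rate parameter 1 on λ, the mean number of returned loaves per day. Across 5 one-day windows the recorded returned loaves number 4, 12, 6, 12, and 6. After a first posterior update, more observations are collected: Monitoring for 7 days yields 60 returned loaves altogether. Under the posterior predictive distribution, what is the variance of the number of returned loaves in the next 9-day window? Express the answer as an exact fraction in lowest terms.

26334/169

Total count: 4 + 12 + 6 + 12 + 6 = 40.
Total exposure: 5 days.
After the first batch: Gamma(33 + 40, 1 + 5) = Gamma(73, 6).
Total count 60 over total exposure 7 days.
After the second batch: Gamma(73 + 60, 6 + 7) = Gamma(133, 13).
The posterior predictive for a window of length T is Negative Binomial with variance T·α'·(β'+T)/β'² = 9·133·22/169 = 26334/169.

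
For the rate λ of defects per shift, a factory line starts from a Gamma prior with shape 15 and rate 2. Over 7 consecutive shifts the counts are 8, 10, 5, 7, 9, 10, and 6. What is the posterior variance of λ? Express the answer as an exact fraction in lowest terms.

Total count: 8 + 10 + 5 + 7 + 9 + 10 + 6 = 55.
Total exposure: 7 shifts.
Gamma(α, β) with Poisson data over total exposure Σt gives posterior Gamma(α+Σx, β+Σt) = Gamma(70, 9).
Posterior variance = α'/β'² = 70/81.

70/81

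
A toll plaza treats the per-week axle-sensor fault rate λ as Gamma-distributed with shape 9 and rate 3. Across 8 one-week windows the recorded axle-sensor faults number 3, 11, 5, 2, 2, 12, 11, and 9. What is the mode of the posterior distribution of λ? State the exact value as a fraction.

63/11

Total count: 3 + 11 + 5 + 2 + 2 + 12 + 11 + 9 = 55.
Total exposure: 8 weeks.
The Gamma prior is conjugate for the Poisson rate, so λ | data ~ Gamma(9+55, 3+8) = Gamma(64, 11).
Posterior mode = (α'−1)/β' = 63/11.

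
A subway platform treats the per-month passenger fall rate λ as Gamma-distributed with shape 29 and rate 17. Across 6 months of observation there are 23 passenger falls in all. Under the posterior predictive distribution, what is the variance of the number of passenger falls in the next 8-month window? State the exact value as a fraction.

Total count 23 over total exposure 6 months.
By Gamma–Poisson conjugacy, the posterior is Gamma(α + Σx, β + Σt) = Gamma(29 + 23, 17 + 6) = Gamma(52, 23).
The posterior predictive for a window of length T is Negative Binomial with variance T·α'·(β'+T)/β'² = 8·52·31/529 = 12896/529.

12896/529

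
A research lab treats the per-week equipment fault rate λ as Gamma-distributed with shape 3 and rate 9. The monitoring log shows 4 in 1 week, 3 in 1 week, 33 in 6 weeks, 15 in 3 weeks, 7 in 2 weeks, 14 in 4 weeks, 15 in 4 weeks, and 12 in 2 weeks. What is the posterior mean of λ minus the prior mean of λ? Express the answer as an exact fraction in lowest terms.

Total count: 4 + 3 + 33 + 15 + 7 + 14 + 15 + 12 = 103.
Total exposure: 1 + 1 + 6 + 3 + 2 + 4 + 4 + 2 = 23 weeks.
Gamma(α, β) with Poisson data over total exposure Σt gives posterior Gamma(α+Σx, β+Σt) = Gamma(106, 32).
Posterior mean = 106/32 = 53/16; prior mean = 3/9 = 1/3. Difference = 53/16 − 1/3 = 143/48.

143/48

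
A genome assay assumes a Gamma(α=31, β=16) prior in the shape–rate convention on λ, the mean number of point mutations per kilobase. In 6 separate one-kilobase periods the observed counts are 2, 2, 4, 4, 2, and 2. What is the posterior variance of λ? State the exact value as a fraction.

Total count: 2 + 2 + 4 + 4 + 2 + 2 = 16.
Total exposure: 6 kilobases.
Gamma(α, β) with Poisson data over total exposure Σt gives posterior Gamma(α+Σx, β+Σt) = Gamma(47, 22).
Posterior variance = α'/β'² = 47/484.

47/484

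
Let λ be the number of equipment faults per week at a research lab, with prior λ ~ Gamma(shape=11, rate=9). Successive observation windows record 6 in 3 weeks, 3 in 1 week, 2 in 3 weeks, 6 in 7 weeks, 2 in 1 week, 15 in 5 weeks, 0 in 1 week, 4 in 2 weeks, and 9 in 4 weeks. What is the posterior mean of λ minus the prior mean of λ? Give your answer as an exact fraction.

7/18

Total count: 6 + 3 + 2 + 6 + 2 + 15 + 0 + 4 + 9 = 47.
Total exposure: 3 + 1 + 3 + 7 + 1 + 5 + 1 + 2 + 4 = 27 weeks.
The Gamma prior is conjugate for the Poisson rate, so λ | data ~ Gamma(11+47, 9+27) = Gamma(58, 36).
Posterior mean = 58/36 = 29/18; prior mean = 11/9 = 11/9. Difference = 29/18 − 11/9 = 7/18.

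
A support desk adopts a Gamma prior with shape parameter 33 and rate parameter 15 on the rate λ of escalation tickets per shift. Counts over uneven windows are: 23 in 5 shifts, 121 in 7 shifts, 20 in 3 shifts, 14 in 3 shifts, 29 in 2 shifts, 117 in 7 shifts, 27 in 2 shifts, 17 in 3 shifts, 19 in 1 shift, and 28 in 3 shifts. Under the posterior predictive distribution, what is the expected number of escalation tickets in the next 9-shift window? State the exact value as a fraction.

1344/17

Total count: 23 + 121 + 20 + 14 + 29 + 117 + 27 + 17 + 19 + 28 = 415.
Total exposure: 5 + 7 + 3 + 3 + 2 + 7 + 2 + 3 + 1 + 3 = 36 shifts.
The Gamma prior is conjugate for the Poisson rate, so λ | data ~ Gamma(33+415, 15+36) = Gamma(448, 51).
Predictive mean over a 9-shift window = T·E[λ|data] = 9·448/51 = 1344/17.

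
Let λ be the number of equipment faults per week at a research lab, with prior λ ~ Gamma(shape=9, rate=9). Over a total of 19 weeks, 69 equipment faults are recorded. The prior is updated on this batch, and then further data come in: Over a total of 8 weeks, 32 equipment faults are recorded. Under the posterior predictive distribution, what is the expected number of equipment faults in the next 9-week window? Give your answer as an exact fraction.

Total count 69 over total exposure 19 weeks.
After the first batch: Gamma(9 + 69, 9 + 19) = Gamma(78, 28).
Total count 32 over total exposure 8 weeks.
After the second batch: Gamma(78 + 32, 28 + 8) = Gamma(110, 36).
Predictive mean over a 9-week window = T·E[λ|data] = 9·110/36 = 55/2.

55/2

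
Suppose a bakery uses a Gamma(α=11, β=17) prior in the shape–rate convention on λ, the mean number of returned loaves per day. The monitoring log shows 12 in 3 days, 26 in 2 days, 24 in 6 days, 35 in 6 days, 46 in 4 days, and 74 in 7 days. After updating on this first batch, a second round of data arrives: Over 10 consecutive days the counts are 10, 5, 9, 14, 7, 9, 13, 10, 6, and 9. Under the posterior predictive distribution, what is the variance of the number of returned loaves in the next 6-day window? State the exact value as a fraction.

Total count: 12 + 26 + 24 + 35 + 46 + 74 = 217.
Total exposure: 3 + 2 + 6 + 6 + 4 + 7 = 28 days.
After the first batch: Gamma(11 + 217, 17 + 28) = Gamma(228, 45).
Total count: 10 + 5 + 9 + 14 + 7 + 9 + 13 + 10 + 6 + 9 = 92.
Total exposure: 10 days.
After the second batch: Gamma(228 + 92, 45 + 10) = Gamma(320, 55).
The posterior predictive for a window of length T is Negative Binomial with variance T·α'·(β'+T)/β'² = 6·320·61/3025 = 23424/605.

23424/605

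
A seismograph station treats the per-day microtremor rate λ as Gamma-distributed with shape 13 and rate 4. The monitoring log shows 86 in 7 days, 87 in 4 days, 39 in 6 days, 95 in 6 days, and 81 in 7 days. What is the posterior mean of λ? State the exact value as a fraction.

401/34

Total count: 86 + 87 + 39 + 95 + 81 = 388.
Total exposure: 7 + 4 + 6 + 6 + 7 = 30 days.
Posterior: α' = 13 + 388 = 401, β' = 4 + 30 = 34.
Posterior mean = α'/β' = 401/34.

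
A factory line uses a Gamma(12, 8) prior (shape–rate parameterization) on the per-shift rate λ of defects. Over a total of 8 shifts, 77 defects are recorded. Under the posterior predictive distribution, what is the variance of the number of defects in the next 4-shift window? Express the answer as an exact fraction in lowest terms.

445/16

Total count 77 over total exposure 8 shifts.
Conjugate update: add total count to the shape and total exposure to the rate, giving Gamma(89, 16).
The posterior predictive for a window of length T is Negative Binomial with variance T·α'·(β'+T)/β'² = 4·89·20/256 = 445/16.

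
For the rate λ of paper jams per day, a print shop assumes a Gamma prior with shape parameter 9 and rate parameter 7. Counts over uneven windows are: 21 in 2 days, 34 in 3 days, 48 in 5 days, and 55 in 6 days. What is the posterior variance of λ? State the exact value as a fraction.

Total count: 21 + 34 + 48 + 55 = 158.
Total exposure: 2 + 3 + 5 + 6 = 16 days.
Gamma(α, β) with Poisson data over total exposure Σt gives posterior Gamma(α+Σx, β+Σt) = Gamma(167, 23).
Posterior variance = α'/β'² = 167/529.

167/529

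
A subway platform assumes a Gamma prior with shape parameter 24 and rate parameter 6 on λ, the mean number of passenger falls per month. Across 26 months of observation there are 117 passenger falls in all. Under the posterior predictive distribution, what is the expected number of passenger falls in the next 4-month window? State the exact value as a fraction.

Total count 117 over total exposure 26 months.
Gamma(α, β) with Poisson data over total exposure Σt gives posterior Gamma(α+Σx, β+Σt) = Gamma(141, 32).
Predictive mean over a 4-month window = T·E[λ|data] = 4·141/32 = 141/8.

141/8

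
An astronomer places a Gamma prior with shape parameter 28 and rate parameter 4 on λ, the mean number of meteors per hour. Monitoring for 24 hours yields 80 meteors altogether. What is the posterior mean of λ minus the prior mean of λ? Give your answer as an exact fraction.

-22/7

Total count 80 over total exposure 24 hours.
Gamma(α, β) with Poisson data over total exposure Σt gives posterior Gamma(α+Σx, β+Σt) = Gamma(108, 28).
Posterior mean = 108/28 = 27/7; prior mean = 28/4 = 7. Difference = 27/7 − 7 = -22/7.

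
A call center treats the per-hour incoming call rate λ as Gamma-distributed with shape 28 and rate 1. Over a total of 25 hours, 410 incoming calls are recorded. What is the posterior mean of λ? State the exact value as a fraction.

219/13

Total count 410 over total exposure 25 hours.
Posterior: α' = 28 + 410 = 438, β' = 1 + 25 = 26.
Posterior mean = α'/β' = 438/26 = 219/13.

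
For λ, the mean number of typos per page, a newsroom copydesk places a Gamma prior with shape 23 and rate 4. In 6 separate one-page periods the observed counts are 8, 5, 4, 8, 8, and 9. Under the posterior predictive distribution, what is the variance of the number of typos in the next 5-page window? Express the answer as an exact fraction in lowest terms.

195/4

Total count: 8 + 5 + 4 + 8 + 8 + 9 = 42.
Total exposure: 6 pages.
By Gamma–Poisson conjugacy, the posterior is Gamma(α + Σx, β + Σt) = Gamma(23 + 42, 4 + 6) = Gamma(65, 10).
The posterior predictive for a window of length T is Negative Binomial with variance T·α'·(β'+T)/β'² = 5·65·15/100 = 195/4.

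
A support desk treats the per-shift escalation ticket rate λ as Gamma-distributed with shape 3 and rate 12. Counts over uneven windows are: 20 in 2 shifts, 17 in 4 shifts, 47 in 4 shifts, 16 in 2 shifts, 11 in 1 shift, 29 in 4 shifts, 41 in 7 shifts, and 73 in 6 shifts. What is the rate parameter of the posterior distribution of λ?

42

Total count: 20 + 17 + 47 + 16 + 11 + 29 + 41 + 73 = 254.
Total exposure: 2 + 4 + 4 + 2 + 1 + 4 + 7 + 6 = 30 shifts.
By Gamma–Poisson conjugacy, the posterior is Gamma(α + Σx, β + Σt) = Gamma(3 + 254, 12 + 30) = Gamma(257, 42).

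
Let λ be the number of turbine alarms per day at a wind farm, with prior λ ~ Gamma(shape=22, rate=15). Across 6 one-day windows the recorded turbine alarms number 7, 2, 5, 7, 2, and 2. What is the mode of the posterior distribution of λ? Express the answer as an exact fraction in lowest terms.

Total count: 7 + 2 + 5 + 7 + 2 + 2 = 25.
Total exposure: 6 days.
Posterior: α' = 22 + 25 = 47, β' = 15 + 6 = 21.
Posterior mode = (α'−1)/β' = 46/21.

46/21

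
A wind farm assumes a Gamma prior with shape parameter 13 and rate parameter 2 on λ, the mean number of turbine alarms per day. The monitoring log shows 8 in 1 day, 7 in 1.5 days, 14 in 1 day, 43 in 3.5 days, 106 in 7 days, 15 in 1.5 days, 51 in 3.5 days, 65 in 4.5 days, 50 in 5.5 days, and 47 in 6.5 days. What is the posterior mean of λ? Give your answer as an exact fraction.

838/75

Total count: 8 + 7 + 14 + 43 + 106 + 15 + 51 + 65 + 50 + 47 = 406.
Total exposure: 1 + 1.5 + 1 + 3.5 + 7 + 1.5 + 3.5 + 4.5 + 5.5 + 6.5 = 35.5 days.
Gamma(α, β) with Poisson data over total exposure Σt gives posterior Gamma(α+Σx, β+Σt) = Gamma(419, 75/2).
Posterior mean = α'/β' = 419/(75/2) = 838/75.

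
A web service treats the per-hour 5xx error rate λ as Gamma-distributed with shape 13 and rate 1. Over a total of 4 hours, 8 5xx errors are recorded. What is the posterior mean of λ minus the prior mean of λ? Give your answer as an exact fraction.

-44/5

Total count 8 over total exposure 4 hours.
Gamma(α, β) with Poisson data over total exposure Σt gives posterior Gamma(α+Σx, β+Σt) = Gamma(21, 5).
Posterior mean = 21/5 = 21/5; prior mean = 13/1 = 13. Difference = 21/5 − 13 = -44/5.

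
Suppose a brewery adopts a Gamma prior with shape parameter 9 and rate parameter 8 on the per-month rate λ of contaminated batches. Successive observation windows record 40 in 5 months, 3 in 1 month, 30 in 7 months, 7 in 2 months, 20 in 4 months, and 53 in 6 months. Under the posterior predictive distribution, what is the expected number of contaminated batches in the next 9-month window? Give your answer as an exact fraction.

486/11

Total count: 40 + 3 + 30 + 7 + 20 + 53 = 153.
Total exposure: 5 + 1 + 7 + 2 + 4 + 6 = 25 months.
Conjugate update: add total count to the shape and total exposure to the rate, giving Gamma(162, 33).
Predictive mean over a 9-month window = T·E[λ|data] = 9·162/33 = 486/11.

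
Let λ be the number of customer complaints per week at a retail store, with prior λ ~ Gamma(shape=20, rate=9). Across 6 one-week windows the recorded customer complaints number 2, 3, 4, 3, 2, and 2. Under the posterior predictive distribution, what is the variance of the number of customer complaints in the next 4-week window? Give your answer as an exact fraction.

304/25

Total count: 2 + 3 + 4 + 3 + 2 + 2 = 16.
Total exposure: 6 weeks.
Gamma(α, β) with Poisson data over total exposure Σt gives posterior Gamma(α+Σx, β+Σt) = Gamma(36, 15).
The posterior predictive for a window of length T is Negative Binomial with variance T·α'·(β'+T)/β'² = 4·36·19/225 = 304/25.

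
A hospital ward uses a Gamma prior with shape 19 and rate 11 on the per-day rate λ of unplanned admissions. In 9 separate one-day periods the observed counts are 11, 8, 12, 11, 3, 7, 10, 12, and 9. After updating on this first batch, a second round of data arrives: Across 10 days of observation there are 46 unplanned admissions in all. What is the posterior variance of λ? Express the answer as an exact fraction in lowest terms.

37/225

Total count: 11 + 8 + 12 + 11 + 3 + 7 + 10 + 12 + 9 = 83.
Total exposure: 9 days.
After the first batch: Gamma(19 + 83, 11 + 9) = Gamma(102, 20).
Total count 46 over total exposure 10 days.
After the second batch: Gamma(102 + 46, 20 + 10) = Gamma(148, 30).
Posterior variance = α'/β'² = 148/900 = 37/225.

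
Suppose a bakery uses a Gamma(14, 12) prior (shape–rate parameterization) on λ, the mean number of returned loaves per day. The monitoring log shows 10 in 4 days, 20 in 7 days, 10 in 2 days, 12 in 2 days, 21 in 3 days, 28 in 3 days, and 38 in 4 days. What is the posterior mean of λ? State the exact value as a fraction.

Total count: 10 + 20 + 10 + 12 + 21 + 28 + 38 = 139.
Total exposure: 4 + 7 + 2 + 2 + 3 + 3 + 4 = 25 days.
Posterior: α' = 14 + 139 = 153, β' = 12 + 25 = 37.
Posterior mean = α'/β' = 153/37.

153/37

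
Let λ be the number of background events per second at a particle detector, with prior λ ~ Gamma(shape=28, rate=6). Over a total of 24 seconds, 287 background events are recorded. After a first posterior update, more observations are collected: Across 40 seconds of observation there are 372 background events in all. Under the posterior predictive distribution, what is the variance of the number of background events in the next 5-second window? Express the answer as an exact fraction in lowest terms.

10305/196

Total count 287 over total exposure 24 seconds.
After the first batch: Gamma(28 + 287, 6 + 24) = Gamma(315, 30).
Total count 372 over total exposure 40 seconds.
After the second batch: Gamma(315 + 372, 30 + 40) = Gamma(687, 70).
The posterior predictive for a window of length T is Negative Binomial with variance T·α'·(β'+T)/β'² = 5·687·75/4900 = 10305/196.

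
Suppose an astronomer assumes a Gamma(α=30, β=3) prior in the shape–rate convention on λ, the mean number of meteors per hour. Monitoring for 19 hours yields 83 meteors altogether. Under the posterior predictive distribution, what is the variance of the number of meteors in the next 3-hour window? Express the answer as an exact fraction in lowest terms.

Total count 83 over total exposure 19 hours.
By Gamma–Poisson conjugacy, the posterior is Gamma(α + Σx, β + Σt) = Gamma(30 + 83, 3 + 19) = Gamma(113, 22).
The posterior predictive for a window of length T is Negative Binomial with variance T·α'·(β'+T)/β'² = 3·113·25/484 = 8475/484.

8475/484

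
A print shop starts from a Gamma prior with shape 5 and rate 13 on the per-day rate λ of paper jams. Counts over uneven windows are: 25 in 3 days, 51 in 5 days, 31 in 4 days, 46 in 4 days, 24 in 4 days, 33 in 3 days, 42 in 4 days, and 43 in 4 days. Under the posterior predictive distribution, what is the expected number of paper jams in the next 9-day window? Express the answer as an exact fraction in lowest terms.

Total count: 25 + 51 + 31 + 46 + 24 + 33 + 42 + 43 = 295.
Total exposure: 3 + 5 + 4 + 4 + 4 + 3 + 4 + 4 = 31 days.
The Gamma prior is conjugate for the Poisson rate, so λ | data ~ Gamma(5+295, 13+31) = Gamma(300, 44).
Predictive mean over a 9-day window = T·E[λ|data] = 9·300/44 = 675/11.

675/11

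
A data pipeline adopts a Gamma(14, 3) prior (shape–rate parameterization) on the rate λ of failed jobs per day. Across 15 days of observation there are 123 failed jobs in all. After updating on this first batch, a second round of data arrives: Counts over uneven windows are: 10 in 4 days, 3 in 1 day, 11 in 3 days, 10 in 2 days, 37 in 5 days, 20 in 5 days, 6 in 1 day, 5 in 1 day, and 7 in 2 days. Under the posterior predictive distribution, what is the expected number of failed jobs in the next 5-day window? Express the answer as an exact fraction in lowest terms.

205/7

Total count 123 over total exposure 15 days.
After the first batch: Gamma(14 + 123, 3 + 15) = Gamma(137, 18).
Total count: 10 + 3 + 11 + 10 + 37 + 20 + 6 + 5 + 7 = 109.
Total exposure: 4 + 1 + 3 + 2 + 5 + 5 + 1 + 1 + 2 = 24 days.
After the second batch: Gamma(137 + 109, 18 + 24) = Gamma(246, 42).
Predictive mean over a 5-day window = T·E[λ|data] = 5·246/42 = 205/7.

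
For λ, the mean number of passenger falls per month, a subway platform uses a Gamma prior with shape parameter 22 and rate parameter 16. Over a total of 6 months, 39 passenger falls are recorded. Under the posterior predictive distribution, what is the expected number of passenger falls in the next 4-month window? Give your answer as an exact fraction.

Total count 39 over total exposure 6 months.
Gamma(α, β) with Poisson data over total exposure Σt gives posterior Gamma(α+Σx, β+Σt) = Gamma(61, 22).
Predictive mean over a 4-month window = T·E[λ|data] = 4·61/22 = 122/11.

122/11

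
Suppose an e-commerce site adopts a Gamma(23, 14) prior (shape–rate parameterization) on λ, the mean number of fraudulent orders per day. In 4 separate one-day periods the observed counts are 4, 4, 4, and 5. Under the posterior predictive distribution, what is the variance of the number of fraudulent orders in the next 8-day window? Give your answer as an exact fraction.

Total count: 4 + 4 + 4 + 5 = 17.
Total exposure: 4 days.
By Gamma–Poisson conjugacy, the posterior is Gamma(α + Σx, β + Σt) = Gamma(23 + 17, 14 + 4) = Gamma(40, 18).
The posterior predictive for a window of length T is Negative Binomial with variance T·α'·(β'+T)/β'² = 8·40·26/324 = 2080/81.

2080/81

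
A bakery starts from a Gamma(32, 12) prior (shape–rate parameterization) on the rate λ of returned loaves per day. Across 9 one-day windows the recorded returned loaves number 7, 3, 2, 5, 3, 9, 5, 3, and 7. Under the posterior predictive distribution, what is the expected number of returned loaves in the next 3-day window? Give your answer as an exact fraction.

Total count: 7 + 3 + 2 + 5 + 3 + 9 + 5 + 3 + 7 = 44.
Total exposure: 9 days.
Conjugate update: add total count to the shape and total exposure to the rate, giving Gamma(76, 21).
Predictive mean over a 3-day window = T·E[λ|data] = 3·76/21 = 76/7.

76/7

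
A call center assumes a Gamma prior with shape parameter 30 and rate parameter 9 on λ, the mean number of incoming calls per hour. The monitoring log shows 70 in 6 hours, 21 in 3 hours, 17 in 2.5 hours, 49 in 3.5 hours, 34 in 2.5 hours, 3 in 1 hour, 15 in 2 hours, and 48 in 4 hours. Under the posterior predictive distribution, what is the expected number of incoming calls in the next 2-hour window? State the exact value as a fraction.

1148/67

Total count: 70 + 21 + 17 + 49 + 34 + 3 + 15 + 48 = 257.
Total exposure: 6 + 3 + 2.5 + 3.5 + 2.5 + 1 + 2 + 4 = 24.5 hours.
By Gamma–Poisson conjugacy, the posterior is Gamma(α + Σx, β + Σt) = Gamma(30 + 257, 9 + 24.5) = Gamma(287, 67/2).
Predictive mean over a 2-hour window = T·E[λ|data] = 2·287/(67/2) = 1148/67.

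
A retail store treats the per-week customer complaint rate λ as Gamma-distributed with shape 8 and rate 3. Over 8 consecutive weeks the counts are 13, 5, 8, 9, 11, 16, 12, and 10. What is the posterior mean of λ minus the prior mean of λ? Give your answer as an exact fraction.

188/33

Total count: 13 + 5 + 8 + 9 + 11 + 16 + 12 + 10 = 84.
Total exposure: 8 weeks.
Conjugate update: add total count to the shape and total exposure to the rate, giving Gamma(92, 11).
Posterior mean = 92/11 = 92/11; prior mean = 8/3 = 8/3. Difference = 92/11 − 8/3 = 188/33.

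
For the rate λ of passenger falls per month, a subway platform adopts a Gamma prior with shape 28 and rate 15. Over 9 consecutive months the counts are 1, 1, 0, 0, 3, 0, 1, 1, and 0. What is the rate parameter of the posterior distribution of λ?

24

Total count: 1 + 1 + 0 + 0 + 3 + 0 + 1 + 1 + 0 = 7.
Total exposure: 9 months.
Posterior: α' = 28 + 7 = 35, β' = 15 + 9 = 24.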